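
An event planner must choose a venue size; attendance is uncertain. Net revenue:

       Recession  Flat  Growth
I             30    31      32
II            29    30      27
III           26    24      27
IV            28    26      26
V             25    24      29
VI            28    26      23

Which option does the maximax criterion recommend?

Row maxima: I=32, II=30, III=27, IV=28, V=29, VI=28
Best best-case = 32 → I.

I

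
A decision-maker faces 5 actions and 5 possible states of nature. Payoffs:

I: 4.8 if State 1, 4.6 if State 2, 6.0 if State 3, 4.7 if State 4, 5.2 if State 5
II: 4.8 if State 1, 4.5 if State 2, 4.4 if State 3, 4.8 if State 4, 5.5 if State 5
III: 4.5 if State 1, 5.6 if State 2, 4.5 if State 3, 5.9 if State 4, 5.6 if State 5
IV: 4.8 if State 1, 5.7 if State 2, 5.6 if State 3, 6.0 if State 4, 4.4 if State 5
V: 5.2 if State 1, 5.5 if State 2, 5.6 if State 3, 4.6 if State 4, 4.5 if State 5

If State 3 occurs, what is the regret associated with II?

Best payoff under State 3 is 6.0.
Regret = 6.0 − 4.4 = 1.6.

1.6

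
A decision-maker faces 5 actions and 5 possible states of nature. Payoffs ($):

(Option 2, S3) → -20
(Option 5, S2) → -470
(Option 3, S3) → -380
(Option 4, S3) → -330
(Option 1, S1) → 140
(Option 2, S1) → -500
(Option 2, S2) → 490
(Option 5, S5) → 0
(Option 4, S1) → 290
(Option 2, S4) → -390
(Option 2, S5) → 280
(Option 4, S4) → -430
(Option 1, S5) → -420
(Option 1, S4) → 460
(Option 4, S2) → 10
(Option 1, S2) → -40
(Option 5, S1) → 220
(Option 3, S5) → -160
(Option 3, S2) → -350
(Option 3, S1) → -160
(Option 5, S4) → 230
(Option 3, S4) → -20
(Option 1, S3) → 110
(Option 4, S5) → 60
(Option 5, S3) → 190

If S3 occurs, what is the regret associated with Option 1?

80

Best payoff under S3 is 190.
Regret = 190 − 110 = 80.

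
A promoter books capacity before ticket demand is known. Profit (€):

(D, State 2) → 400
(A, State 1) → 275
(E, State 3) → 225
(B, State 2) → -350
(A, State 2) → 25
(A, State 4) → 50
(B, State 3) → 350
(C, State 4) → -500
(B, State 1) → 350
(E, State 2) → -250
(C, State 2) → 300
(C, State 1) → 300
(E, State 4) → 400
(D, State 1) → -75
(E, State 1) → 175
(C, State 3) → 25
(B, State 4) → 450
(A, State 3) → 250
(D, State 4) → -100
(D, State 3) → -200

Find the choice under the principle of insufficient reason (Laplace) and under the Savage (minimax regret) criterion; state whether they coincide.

laplace → B; minimax regret → A (disagree)

Row averages: A=150, B=200, C=31.25, D=6.25, E=137.5
Highest average = 200 → B.
Column bests: State 1=350, State 2=400, State 3=350, State 4=450.
A regrets: 75, 375, 100, 400 → max 400
B regrets: 0, 750, 0, 0 → max 750
C regrets: 50, 100, 325, 950 → max 950
D regrets: 425, 0, 550, 550 → max 550
E regrets: 175, 650, 125, 50 → max 650
Smallest max regret = 400 → A.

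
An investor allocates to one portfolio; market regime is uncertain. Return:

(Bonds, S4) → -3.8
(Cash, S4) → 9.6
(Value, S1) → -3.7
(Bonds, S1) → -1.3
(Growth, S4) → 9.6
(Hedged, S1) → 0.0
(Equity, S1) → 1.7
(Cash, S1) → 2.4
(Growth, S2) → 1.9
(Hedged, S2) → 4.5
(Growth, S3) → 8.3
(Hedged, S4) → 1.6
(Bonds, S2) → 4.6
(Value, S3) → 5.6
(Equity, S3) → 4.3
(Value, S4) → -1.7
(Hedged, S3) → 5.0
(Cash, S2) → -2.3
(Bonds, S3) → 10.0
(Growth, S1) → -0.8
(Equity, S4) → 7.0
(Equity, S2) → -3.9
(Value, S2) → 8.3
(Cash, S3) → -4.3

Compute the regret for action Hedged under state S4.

Best payoff under S4 is 9.6.
Regret = 9.6 − 1.6 = 8.0.

8.0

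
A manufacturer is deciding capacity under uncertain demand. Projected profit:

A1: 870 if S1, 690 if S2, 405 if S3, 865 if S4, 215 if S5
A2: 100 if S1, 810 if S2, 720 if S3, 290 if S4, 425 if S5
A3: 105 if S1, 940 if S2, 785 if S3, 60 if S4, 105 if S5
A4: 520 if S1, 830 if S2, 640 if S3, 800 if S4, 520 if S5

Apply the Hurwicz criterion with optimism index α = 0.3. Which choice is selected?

A4

A1: 0.3·870 + 0.7·215 = 411.5
A2: 0.3·810 + 0.7·100 = 313
A3: 0.3·940 + 0.7·60 = 324
A4: 0.3·830 + 0.7·520 = 613
Highest Hurwicz score = 613 → A4.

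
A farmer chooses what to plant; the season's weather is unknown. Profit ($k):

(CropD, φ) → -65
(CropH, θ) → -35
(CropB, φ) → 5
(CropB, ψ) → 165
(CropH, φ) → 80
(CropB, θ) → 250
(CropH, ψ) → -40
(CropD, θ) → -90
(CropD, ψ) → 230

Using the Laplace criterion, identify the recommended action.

Row averages: CropH=5/3, CropB=140, CropD=25
Highest average = 140 → CropB.

CropB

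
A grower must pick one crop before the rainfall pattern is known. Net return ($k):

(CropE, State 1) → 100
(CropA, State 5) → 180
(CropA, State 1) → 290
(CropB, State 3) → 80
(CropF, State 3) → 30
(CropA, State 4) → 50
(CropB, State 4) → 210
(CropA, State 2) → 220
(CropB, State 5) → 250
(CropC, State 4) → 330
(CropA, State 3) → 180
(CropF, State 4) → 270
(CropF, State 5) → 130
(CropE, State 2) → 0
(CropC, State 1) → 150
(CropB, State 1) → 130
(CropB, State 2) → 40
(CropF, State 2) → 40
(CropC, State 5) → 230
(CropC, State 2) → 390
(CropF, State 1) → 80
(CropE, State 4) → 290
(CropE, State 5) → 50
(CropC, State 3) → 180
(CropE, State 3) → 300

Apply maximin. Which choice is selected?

Row minima: CropB=40, CropF=30, CropC=150, CropE=0, CropA=50
Best worst-case = 150 → CropC.

CropC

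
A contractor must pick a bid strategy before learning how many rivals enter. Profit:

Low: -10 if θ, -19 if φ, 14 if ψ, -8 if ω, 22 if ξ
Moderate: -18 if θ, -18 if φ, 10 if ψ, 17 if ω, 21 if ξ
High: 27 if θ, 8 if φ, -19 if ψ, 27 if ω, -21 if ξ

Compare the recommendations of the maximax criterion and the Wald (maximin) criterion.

Row maxima: Low=22, Moderate=21, High=27
Best best-case = 27 → High.
Row minima: Low=-19, Moderate=-18, High=-21
Best worst-case = -18 → Moderate.

maximax → High; maximin → Moderate (disagree)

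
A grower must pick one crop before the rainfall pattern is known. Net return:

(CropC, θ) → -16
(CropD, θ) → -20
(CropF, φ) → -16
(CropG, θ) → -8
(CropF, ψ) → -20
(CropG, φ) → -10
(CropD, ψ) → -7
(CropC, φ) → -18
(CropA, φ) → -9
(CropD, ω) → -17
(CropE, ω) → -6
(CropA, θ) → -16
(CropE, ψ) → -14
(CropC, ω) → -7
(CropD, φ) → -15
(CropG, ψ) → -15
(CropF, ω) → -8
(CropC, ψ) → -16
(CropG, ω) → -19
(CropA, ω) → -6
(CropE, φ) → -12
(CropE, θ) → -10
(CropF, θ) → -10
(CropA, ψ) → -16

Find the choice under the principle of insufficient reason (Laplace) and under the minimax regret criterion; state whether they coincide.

laplace → CropE; minimax regret → CropE (agree)

Row averages: CropC=-14.25, CropF=-13.5, CropG=-13, CropA=-11.75, CropE=-10.5, CropD=-14.75
Highest average = -10.5 → CropE.
Column bests: θ=-8, φ=-9, ψ=-7, ω=-6.
CropC regrets: 8, 9, 9, 1 → max 9
CropF regrets: 2, 7, 13, 2 → max 13
CropG regrets: 0, 1, 8, 13 → max 13
CropA regrets: 8, 0, 9, 0 → max 9
CropE regrets: 2, 3, 7, 0 → max 7
CropD regrets: 12, 6, 0, 11 → max 12
Smallest max regret = 7 → CropE.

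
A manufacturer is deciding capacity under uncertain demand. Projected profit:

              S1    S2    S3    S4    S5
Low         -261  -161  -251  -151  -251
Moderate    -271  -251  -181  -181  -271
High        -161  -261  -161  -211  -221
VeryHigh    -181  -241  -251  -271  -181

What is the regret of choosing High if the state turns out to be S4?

60

Best payoff under S4 is -151.
Regret = -151 − (-211) = 60.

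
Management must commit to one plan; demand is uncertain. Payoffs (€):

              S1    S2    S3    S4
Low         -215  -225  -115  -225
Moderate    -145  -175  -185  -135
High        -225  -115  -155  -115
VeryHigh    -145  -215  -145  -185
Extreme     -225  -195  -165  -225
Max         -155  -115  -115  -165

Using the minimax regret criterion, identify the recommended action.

Column bests: S1=-145, S2=-115, S3=-115, S4=-115.
Low regrets: 70, 110, 0, 110 → max 110
Moderate regrets: 0, 60, 70, 20 → max 70
High regrets: 80, 0, 40, 0 → max 80
VeryHigh regrets: 0, 100, 30, 70 → max 100
Extreme regrets: 80, 80, 50, 110 → max 110
Max regrets: 10, 0, 0, 50 → max 50
Smallest max regret = 50 → Max.

Max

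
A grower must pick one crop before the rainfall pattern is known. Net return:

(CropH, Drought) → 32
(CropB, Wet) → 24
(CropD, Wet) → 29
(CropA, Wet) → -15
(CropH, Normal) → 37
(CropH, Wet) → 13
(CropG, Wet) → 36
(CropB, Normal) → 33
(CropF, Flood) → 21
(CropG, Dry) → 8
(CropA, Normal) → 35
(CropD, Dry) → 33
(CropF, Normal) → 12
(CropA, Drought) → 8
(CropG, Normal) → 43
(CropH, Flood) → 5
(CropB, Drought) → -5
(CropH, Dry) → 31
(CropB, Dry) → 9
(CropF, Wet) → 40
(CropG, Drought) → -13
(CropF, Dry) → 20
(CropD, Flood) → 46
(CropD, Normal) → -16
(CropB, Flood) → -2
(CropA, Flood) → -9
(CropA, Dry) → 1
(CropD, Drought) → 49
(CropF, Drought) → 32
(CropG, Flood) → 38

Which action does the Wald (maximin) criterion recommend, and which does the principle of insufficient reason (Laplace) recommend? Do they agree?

Row minima: CropF=12, CropB=-5, CropH=5, CropD=-16, CropA=-15, CropG=-13
Best worst-case = 12 → CropF.
Row averages: CropF=25, CropB=11.8, CropH=23.6, CropD=28.2, CropA=4, CropG=22.4
Highest average = 28.2 → CropD.

maximin → CropF; laplace → CropD (disagree)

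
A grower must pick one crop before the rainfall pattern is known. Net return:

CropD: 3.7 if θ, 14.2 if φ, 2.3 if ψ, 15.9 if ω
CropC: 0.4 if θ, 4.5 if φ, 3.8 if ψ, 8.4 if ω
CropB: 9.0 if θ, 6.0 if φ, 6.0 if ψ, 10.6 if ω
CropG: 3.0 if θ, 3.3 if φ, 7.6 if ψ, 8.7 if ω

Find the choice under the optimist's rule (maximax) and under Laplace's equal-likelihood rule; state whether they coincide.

Row maxima: CropD=15.9, CropC=8.4, CropB=10.6, CropG=8.7
Best best-case = 15.9 → CropD.
Row averages: CropD=9.025, CropC=4.275, CropB=7.9, CropG=5.65
Highest average = 9.025 → CropD.

maximax → CropD; laplace → CropD (agree)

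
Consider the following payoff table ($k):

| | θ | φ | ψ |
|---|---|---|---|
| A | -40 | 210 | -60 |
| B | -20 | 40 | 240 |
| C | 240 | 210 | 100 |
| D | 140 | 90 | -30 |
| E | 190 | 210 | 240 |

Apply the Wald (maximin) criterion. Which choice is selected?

Row minima: A=-60, B=-20, C=100, D=-30, E=190
Best worst-case = 190 → E.

E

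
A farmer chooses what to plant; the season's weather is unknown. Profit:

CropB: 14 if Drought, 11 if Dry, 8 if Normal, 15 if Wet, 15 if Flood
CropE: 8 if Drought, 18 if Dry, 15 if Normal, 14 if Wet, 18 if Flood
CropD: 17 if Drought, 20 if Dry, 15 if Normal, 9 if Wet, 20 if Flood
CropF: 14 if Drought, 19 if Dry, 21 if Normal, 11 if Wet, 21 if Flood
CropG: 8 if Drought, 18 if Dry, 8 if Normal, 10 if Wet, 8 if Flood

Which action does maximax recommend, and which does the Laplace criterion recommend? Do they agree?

maximax → CropF; laplace → CropF (agree)

Row maxima: CropB=15, CropE=18, CropD=20, CropF=21, CropG=18
Best best-case = 21 → CropF.
Row averages: CropB=12.6, CropE=14.6, CropD=16.2, CropF=17.2, CropG=10.4
Highest average = 17.2 → CropF.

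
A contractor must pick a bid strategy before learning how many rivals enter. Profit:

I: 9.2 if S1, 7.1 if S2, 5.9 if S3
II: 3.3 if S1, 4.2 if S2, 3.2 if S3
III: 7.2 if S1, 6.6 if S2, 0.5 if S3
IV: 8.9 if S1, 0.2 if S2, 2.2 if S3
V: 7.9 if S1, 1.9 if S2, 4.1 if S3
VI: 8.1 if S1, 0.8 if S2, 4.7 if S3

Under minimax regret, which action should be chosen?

Column bests: S1=9.2, S2=7.1, S3=5.9.
I regrets: 0.0, 0.0, 0.0 → max 0.0
II regrets: 5.9, 2.9, 2.7 → max 5.9
III regrets: 2.0, 0.5, 5.4 → max 5.4
IV regrets: 0.3, 6.9, 3.7 → max 6.9
V regrets: 1.3, 5.2, 1.8 → max 5.2
VI regrets: 1.1, 6.3, 1.2 → max 6.3
Smallest max regret = 0.0 → I.

I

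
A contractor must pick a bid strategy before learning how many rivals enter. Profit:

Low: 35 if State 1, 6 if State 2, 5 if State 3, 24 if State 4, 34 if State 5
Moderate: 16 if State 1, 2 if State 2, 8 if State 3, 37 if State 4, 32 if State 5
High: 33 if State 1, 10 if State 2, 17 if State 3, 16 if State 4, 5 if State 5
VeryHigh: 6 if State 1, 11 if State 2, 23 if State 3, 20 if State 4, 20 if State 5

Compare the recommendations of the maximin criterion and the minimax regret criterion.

Row minima: Low=5, Moderate=2, High=5, VeryHigh=6
Best worst-case = 6 → VeryHigh.
Column bests: State 1=35, State 2=11, State 3=23, State 4=37, State 5=34.
Low regrets: 0, 5, 18, 13, 0 → max 18
Moderate regrets: 19, 9, 15, 0, 2 → max 19
High regrets: 2, 1, 6, 21, 29 → max 29
VeryHigh regrets: 29, 0, 0, 17, 14 → max 29
Smallest max regret = 18 → Low.

maximin → VeryHigh; minimax regret → Low (disagree)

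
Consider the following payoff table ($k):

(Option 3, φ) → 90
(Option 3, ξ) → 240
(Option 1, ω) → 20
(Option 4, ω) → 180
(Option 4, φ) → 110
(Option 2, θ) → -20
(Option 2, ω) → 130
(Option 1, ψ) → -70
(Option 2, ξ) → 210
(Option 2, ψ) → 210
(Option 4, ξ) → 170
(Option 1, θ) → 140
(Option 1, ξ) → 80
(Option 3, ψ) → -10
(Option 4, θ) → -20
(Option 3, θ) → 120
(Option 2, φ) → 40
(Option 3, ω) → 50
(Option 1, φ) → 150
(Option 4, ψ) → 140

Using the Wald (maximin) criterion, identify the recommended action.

Row minima: Option 1=-70, Option 2=-20, Option 3=-10, Option 4=-20
Best worst-case = -10 → Option 3.

Option 3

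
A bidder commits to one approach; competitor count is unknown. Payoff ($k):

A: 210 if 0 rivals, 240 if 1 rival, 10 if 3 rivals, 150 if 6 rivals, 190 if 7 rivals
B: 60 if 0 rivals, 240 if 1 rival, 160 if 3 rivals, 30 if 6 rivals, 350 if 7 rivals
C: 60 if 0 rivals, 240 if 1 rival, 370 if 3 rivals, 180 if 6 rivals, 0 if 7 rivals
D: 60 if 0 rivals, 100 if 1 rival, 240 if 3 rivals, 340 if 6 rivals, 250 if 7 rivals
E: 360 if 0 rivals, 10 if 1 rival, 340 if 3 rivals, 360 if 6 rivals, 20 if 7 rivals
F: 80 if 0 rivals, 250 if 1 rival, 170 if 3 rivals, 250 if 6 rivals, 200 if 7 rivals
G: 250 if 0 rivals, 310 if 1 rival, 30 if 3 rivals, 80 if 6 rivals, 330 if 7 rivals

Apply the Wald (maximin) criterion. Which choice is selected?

Row minima: A=10, B=30, C=0, D=60, E=10, F=80, G=30
Best worst-case = 80 → F.

F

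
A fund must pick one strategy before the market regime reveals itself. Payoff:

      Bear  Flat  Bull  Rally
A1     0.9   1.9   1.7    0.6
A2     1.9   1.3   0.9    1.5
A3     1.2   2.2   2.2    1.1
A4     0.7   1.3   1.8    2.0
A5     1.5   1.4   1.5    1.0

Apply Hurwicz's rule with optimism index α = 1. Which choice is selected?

A1: 1·1.9 + 0·0.6 = 1.9
A2: 1·1.9 + 0·0.9 = 1.9
A3: 1·2.2 + 0·1.1 = 2.2
A4: 1·2.0 + 0·0.7 = 2
A5: 1·1.5 + 0·1.0 = 1.5
Highest Hurwicz score = 2.2 → A3.

A3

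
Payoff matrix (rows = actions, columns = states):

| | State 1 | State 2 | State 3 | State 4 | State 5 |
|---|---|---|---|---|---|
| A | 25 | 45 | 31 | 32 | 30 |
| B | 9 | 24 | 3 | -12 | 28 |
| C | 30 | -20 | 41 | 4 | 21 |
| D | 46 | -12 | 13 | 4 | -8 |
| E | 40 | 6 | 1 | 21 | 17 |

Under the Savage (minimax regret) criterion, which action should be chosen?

Column bests: State 1=46, State 2=45, State 3=41, State 4=32, State 5=30.
A regrets: 21, 0, 10, 0, 0 → max 21
B regrets: 37, 21, 38, 44, 2 → max 44
C regrets: 16, 65, 0, 28, 9 → max 65
D regrets: 0, 57, 28, 28, 38 → max 57
E regrets: 6, 39, 40, 11, 13 → max 40
Smallest max regret = 21 → A.

A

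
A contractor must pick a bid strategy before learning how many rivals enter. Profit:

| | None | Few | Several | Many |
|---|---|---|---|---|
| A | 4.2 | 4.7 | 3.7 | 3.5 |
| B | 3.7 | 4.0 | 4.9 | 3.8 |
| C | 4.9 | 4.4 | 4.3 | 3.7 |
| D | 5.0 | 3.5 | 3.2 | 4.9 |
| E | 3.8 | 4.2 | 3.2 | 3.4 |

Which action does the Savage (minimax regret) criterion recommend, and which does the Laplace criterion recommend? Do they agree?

Column bests: None=5.0, Few=4.7, Several=4.9, Many=4.9.
A regrets: 0.8, 0.0, 1.2, 1.4 → max 1.4
B regrets: 1.3, 0.7, 0.0, 1.1 → max 1.3
C regrets: 0.1, 0.3, 0.6, 1.2 → max 1.2
D regrets: 0.0, 1.2, 1.7, 0.0 → max 1.7
E regrets: 1.2, 0.5, 1.7, 1.5 → max 1.7
Smallest max regret = 1.2 → C.
Row averages: A=4.025, B=4.1, C=4.325, D=4.15, E=3.65
Highest average = 4.325 → C.

minimax regret → C; laplace → C (agree)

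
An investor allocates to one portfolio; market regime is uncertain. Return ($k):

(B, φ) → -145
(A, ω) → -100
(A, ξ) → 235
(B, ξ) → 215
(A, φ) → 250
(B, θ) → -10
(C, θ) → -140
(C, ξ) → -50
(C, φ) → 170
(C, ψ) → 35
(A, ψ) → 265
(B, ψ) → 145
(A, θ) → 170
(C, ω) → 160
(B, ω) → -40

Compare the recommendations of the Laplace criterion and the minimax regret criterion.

Row averages: A=164, B=33, C=35
Highest average = 164 → A.
Column bests: θ=170, φ=250, ψ=265, ω=160, ξ=235.
A regrets: 0, 0, 0, 260, 0 → max 260
B regrets: 180, 395, 120, 200, 20 → max 395
C regrets: 310, 80, 230, 0, 285 → max 310
Smallest max regret = 260 → A.

laplace → A; minimax regret → A (agree)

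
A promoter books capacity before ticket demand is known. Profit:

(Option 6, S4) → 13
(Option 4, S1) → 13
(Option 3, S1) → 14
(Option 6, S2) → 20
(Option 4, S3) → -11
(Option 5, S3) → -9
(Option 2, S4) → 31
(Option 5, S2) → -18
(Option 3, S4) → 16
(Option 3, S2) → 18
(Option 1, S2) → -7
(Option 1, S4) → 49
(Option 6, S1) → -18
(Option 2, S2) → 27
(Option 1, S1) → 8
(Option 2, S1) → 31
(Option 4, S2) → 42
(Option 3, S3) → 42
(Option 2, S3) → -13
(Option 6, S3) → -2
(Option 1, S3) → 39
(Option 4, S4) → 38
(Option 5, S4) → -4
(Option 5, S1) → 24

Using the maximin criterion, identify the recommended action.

Option 3

Row minima: Option 1=-7, Option 2=-13, Option 3=14, Option 4=-11, Option 5=-18, Option 6=-18
Best worst-case = 14 → Option 3.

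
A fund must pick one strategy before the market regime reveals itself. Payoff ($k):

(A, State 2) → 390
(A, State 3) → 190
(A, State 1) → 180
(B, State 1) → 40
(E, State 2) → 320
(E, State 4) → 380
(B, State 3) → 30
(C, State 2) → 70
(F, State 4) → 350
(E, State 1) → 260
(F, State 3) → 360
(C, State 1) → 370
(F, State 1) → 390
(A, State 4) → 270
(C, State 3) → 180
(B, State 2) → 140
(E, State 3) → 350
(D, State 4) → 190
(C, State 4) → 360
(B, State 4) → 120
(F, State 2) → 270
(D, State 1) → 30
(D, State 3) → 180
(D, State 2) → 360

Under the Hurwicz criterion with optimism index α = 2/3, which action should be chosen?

F

A: 2/3·390 + 1/3·180 = 320
B: 2/3·140 + 1/3·30 = 310/3
C: 2/3·370 + 1/3·70 = 270
D: 2/3·360 + 1/3·30 = 250
E: 2/3·380 + 1/3·260 = 340
F: 2/3·390 + 1/3·270 = 350
Highest Hurwicz score = 350 → F.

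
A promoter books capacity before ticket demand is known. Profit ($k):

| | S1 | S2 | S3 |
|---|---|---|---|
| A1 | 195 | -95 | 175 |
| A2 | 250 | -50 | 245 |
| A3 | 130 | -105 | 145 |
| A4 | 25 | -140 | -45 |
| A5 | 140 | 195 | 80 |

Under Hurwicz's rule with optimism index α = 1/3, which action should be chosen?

A1: 1/3·195 + 2/3·(-95) = 5/3
A2: 1/3·250 + 2/3·(-50) = 50
A3: 1/3·145 + 2/3·(-105) = -65/3
A4: 1/3·25 + 2/3·(-140) = -85
A5: 1/3·195 + 2/3·80 = 355/3
Highest Hurwicz score = 355/3 → A5.

A5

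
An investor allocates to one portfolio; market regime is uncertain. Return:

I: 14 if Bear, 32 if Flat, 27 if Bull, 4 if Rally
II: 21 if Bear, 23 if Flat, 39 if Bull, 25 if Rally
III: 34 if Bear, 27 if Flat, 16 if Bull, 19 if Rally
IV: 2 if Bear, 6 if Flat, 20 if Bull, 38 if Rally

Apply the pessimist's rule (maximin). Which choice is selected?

Row minima: I=4, II=21, III=16, IV=2
Best worst-case = 21 → II.

II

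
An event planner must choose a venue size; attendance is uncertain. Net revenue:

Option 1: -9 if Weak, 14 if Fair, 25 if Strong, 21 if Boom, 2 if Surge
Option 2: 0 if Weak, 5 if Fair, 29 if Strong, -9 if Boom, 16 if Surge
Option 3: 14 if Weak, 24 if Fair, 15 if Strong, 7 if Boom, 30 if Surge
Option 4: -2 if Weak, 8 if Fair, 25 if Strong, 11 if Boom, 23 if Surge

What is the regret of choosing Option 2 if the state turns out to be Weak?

Best payoff under Weak is 14.
Regret = 14 − 0 = 14.

14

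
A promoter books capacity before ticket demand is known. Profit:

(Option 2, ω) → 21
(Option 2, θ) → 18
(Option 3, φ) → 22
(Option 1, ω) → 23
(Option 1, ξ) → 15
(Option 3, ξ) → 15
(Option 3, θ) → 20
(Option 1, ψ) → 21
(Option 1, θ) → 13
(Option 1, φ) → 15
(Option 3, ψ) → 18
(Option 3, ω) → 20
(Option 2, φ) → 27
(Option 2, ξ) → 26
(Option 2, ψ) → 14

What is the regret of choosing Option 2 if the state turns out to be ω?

Best payoff under ω is 23.
Regret = 23 − 21 = 2.

2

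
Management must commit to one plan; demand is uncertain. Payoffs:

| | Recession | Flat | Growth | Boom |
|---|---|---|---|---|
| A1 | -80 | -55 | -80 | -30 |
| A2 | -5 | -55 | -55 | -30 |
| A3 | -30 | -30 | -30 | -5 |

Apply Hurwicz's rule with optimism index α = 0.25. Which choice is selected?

A3

A1: 0.25·(-30) + 0.75·(-80) = -67.5
A2: 0.25·(-5) + 0.75·(-55) = -42.5
A3: 0.25·(-5) + 0.75·(-30) = -23.75
Highest Hurwicz score = -23.75 → A3.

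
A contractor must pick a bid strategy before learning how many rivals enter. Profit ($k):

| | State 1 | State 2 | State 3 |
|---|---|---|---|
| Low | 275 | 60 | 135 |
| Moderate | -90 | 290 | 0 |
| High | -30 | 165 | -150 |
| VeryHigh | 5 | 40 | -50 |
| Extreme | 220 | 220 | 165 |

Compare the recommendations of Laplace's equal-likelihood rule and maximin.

Row averages: Low=470/3, Moderate=200/3, High=-5, VeryHigh=-5/3, Extreme=605/3
Highest average = 605/3 → Extreme.
Row minima: Low=60, Moderate=-90, High=-150, VeryHigh=-50, Extreme=165
Best worst-case = 165 → Extreme.

laplace → Extreme; maximin → Extreme (agree)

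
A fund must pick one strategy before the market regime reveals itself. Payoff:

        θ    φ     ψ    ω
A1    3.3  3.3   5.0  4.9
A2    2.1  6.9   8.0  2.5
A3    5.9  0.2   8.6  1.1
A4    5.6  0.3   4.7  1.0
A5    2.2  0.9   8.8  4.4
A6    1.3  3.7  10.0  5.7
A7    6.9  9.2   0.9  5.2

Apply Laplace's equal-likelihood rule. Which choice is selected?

Row averages: A1=4.125, A2=4.875, A3=3.95, A4=2.9, A5=4.075, A6=5.175, A7=5.55
Highest average = 5.55 → A7.

A7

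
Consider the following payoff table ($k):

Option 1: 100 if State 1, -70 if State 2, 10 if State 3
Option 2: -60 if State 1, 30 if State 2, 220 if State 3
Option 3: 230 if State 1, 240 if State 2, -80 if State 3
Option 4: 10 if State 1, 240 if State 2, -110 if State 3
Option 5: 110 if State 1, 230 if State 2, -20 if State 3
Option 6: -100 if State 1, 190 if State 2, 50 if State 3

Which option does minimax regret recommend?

Column bests: State 1=230, State 2=240, State 3=220.
Option 1 regrets: 130, 310, 210 → max 310
Option 2 regrets: 290, 210, 0 → max 290
Option 3 regrets: 0, 0, 300 → max 300
Option 4 regrets: 220, 0, 330 → max 330
Option 5 regrets: 120, 10, 240 → max 240
Option 6 regrets: 330, 50, 170 → max 330
Smallest max regret = 240 → Option 5.

Option 5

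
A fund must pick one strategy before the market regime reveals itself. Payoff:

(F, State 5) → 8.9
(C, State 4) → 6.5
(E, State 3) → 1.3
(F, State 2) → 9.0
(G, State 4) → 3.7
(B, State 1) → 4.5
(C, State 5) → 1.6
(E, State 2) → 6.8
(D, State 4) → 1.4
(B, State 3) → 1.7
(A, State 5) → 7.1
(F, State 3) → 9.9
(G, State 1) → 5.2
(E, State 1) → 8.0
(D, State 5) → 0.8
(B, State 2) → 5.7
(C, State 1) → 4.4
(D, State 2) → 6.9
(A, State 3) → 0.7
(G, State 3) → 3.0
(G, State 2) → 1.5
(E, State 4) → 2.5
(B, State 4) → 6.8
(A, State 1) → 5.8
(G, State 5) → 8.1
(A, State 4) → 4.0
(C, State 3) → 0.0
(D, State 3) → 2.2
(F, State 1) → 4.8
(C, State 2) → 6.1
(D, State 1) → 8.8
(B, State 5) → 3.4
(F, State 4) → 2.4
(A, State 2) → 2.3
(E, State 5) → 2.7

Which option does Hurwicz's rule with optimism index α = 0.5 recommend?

A: 0.5·7.1 + 0.5·0.7 = 3.9
B: 0.5·6.8 + 0.5·1.7 = 4.25
C: 0.5·6.5 + 0.5·0.0 = 3.25
D: 0.5·8.8 + 0.5·0.8 = 4.8
E: 0.5·8.0 + 0.5·1.3 = 4.65
F: 0.5·9.9 + 0.5·2.4 = 6.15
G: 0.5·8.1 + 0.5·1.5 = 4.8
Highest Hurwicz score = 6.15 → F.

F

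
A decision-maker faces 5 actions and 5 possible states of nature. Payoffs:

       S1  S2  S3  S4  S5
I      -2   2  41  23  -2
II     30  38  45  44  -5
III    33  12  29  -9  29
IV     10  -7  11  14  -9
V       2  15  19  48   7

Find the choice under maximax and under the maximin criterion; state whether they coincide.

Row maxima: I=41, II=45, III=33, IV=14, V=48
Best best-case = 48 → V.
Row minima: I=-2, II=-5, III=-9, IV=-9, V=2
Best worst-case = 2 → V.

maximax → V; maximin → V (agree)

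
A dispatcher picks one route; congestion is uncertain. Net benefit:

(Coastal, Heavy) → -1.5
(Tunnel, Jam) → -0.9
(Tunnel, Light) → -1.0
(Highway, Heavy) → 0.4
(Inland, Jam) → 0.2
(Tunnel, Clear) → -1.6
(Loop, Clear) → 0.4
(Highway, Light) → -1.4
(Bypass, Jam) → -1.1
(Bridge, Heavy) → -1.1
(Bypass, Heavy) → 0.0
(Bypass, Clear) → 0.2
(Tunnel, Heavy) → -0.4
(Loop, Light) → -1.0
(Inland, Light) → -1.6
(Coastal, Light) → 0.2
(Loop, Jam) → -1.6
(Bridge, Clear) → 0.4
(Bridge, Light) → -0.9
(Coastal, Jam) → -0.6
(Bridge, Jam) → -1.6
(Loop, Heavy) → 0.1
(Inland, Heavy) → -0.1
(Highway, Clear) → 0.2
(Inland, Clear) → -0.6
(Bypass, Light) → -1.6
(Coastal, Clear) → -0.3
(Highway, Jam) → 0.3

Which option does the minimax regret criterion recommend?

Highway

Column bests: Clear=0.4, Light=0.2, Heavy=0.4, Jam=0.3.
Coastal regrets: 0.7, 0.0, 1.9, 0.9 → max 1.9
Loop regrets: 0.0, 1.2, 0.3, 1.9 → max 1.9
Bridge regrets: 0.0, 1.1, 1.5, 1.9 → max 1.9
Tunnel regrets: 2.0, 1.2, 0.8, 1.2 → max 2.0
Bypass regrets: 0.2, 1.8, 0.4, 1.4 → max 1.8
Inland regrets: 1.0, 1.8, 0.5, 0.1 → max 1.8
Highway regrets: 0.2, 1.6, 0.0, 0.0 → max 1.6
Smallest max regret = 1.6 → Highway.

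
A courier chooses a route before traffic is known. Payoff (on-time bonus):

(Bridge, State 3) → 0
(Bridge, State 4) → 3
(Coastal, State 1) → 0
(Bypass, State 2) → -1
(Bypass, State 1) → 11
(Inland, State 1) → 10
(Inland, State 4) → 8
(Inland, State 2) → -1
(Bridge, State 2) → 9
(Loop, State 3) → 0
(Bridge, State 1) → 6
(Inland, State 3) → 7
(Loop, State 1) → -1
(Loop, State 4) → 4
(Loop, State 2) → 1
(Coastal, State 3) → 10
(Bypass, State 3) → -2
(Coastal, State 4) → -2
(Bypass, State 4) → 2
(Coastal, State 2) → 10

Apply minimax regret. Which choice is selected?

Bridge

Column bests: State 1=11, State 2=10, State 3=10, State 4=8.
Inland regrets: 1, 11, 3, 0 → max 11
Coastal regrets: 11, 0, 0, 10 → max 11
Bypass regrets: 0, 11, 12, 6 → max 12
Bridge regrets: 5, 1, 10, 5 → max 10
Loop regrets: 12, 9, 10, 4 → max 12
Smallest max regret = 10 → Bridge.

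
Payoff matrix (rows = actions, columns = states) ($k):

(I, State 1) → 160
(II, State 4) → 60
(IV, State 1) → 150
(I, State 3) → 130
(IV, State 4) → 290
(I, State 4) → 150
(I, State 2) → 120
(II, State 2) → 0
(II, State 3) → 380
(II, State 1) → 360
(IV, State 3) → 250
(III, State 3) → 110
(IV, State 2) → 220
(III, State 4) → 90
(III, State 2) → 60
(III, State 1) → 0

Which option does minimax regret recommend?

IV

Column bests: State 1=360, State 2=220, State 3=380, State 4=290.
I regrets: 200, 100, 250, 140 → max 250
II regrets: 0, 220, 0, 230 → max 230
III regrets: 360, 160, 270, 200 → max 360
IV regrets: 210, 0, 130, 0 → max 210
Smallest max regret = 210 → IV.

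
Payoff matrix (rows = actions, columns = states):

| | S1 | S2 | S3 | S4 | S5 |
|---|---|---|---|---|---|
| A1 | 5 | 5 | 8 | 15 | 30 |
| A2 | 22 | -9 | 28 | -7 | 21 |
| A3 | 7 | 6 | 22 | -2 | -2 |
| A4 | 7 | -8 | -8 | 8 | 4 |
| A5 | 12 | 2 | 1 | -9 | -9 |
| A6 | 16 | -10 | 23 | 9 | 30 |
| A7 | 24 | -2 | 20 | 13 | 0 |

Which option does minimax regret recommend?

Column bests: S1=24, S2=6, S3=28, S4=15, S5=30.
A1 regrets: 19, 1, 20, 0, 0 → max 20
A2 regrets: 2, 15, 0, 22, 9 → max 22
A3 regrets: 17, 0, 6, 17, 32 → max 32
A4 regrets: 17, 14, 36, 7, 26 → max 36
A5 regrets: 12, 4, 27, 24, 39 → max 39
A6 regrets: 8, 16, 5, 6, 0 → max 16
A7 regrets: 0, 8, 8, 2, 30 → max 30
Smallest max regret = 16 → A6.

A6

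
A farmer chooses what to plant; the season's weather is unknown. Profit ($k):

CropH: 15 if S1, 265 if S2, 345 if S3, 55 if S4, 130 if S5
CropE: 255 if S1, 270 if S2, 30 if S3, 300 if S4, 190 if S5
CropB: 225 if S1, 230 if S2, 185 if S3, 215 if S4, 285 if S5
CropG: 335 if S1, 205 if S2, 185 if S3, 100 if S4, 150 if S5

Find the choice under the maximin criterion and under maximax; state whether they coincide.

Row minima: CropH=15, CropE=30, CropB=185, CropG=100
Best worst-case = 185 → CropB.
Row maxima: CropH=345, CropE=300, CropB=285, CropG=335
Best best-case = 345 → CropH.

maximin → CropB; maximax → CropH (disagree)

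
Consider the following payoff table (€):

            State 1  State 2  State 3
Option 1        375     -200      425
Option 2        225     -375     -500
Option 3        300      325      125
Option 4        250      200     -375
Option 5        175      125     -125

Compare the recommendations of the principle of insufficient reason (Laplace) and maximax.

Row averages: Option 1=200, Option 2=-650/3, Option 3=250, Option 4=25, Option 5=175/3
Highest average = 250 → Option 3.
Row maxima: Option 1=425, Option 2=225, Option 3=325, Option 4=250, Option 5=175
Best best-case = 425 → Option 1.

laplace → Option 3; maximax → Option 1 (disagree)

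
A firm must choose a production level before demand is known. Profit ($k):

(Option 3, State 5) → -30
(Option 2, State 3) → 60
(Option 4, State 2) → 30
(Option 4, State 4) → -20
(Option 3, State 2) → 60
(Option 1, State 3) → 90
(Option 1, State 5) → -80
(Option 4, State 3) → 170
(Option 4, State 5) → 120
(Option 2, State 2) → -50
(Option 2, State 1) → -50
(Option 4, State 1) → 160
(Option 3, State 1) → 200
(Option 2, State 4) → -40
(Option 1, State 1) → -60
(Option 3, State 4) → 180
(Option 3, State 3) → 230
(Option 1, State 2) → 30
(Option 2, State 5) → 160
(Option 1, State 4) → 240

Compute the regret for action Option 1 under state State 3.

Best payoff under State 3 is 230.
Regret = 230 − 90 = 140.

140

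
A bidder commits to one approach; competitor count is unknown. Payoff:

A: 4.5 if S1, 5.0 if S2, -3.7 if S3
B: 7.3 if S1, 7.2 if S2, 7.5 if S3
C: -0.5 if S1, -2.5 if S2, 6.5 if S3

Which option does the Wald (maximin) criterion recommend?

B

Row minima: A=-3.7, B=7.2, C=-2.5
Best worst-case = 7.2 → B.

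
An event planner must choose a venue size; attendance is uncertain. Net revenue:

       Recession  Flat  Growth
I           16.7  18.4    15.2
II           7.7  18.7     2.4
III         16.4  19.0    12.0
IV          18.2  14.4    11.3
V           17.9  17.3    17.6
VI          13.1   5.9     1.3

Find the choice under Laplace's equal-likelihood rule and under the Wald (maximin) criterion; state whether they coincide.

Row averages: I=503/30, II=9.6, III=15.8, IV=439/30, V=17.6, VI=203/30
Highest average = 17.6 → V.
Row minima: I=15.2, II=2.4, III=12.0, IV=11.3, V=17.3, VI=1.3
Best worst-case = 17.3 → V.

laplace → V; maximin → V (agree)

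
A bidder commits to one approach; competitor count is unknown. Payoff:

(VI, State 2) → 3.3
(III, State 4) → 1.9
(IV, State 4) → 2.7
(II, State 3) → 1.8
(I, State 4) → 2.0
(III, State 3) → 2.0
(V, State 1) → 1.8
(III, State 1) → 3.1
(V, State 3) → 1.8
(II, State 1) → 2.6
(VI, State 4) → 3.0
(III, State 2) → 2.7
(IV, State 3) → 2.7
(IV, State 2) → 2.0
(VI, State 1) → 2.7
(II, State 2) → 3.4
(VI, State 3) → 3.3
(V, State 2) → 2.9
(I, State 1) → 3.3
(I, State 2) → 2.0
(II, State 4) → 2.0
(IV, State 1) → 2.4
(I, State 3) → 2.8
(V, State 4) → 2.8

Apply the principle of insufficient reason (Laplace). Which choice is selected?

VI

Row averages: I=2.525, II=2.45, III=2.425, IV=2.45, V=2.325, VI=3.075
Highest average = 3.075 → VI.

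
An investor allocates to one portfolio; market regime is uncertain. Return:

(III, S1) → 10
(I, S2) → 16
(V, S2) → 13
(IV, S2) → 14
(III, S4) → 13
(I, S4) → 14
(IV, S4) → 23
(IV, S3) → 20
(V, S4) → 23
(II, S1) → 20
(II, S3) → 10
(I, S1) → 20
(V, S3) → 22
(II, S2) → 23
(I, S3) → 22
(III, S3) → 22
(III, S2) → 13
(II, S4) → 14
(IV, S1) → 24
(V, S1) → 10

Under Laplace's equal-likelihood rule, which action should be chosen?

Row averages: I=18, II=16.75, III=14.5, IV=20.25, V=17
Highest average = 20.25 → IV.

IV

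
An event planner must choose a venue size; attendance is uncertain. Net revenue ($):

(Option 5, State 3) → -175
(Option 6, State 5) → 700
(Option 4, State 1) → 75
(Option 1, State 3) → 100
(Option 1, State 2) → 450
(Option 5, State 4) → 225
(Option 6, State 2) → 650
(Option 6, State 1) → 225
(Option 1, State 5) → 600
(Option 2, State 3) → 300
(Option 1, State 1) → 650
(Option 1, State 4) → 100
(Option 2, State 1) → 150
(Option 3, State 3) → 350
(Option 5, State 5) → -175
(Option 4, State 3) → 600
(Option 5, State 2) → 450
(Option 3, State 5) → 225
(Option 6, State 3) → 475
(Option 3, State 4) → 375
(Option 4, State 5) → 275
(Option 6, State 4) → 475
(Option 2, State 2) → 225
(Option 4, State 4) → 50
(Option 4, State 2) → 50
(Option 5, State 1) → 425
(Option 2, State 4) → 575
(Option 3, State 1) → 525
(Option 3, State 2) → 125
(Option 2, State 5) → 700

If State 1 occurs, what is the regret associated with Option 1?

Best payoff under State 1 is 650.
Regret = 650 − 650 = 0.

0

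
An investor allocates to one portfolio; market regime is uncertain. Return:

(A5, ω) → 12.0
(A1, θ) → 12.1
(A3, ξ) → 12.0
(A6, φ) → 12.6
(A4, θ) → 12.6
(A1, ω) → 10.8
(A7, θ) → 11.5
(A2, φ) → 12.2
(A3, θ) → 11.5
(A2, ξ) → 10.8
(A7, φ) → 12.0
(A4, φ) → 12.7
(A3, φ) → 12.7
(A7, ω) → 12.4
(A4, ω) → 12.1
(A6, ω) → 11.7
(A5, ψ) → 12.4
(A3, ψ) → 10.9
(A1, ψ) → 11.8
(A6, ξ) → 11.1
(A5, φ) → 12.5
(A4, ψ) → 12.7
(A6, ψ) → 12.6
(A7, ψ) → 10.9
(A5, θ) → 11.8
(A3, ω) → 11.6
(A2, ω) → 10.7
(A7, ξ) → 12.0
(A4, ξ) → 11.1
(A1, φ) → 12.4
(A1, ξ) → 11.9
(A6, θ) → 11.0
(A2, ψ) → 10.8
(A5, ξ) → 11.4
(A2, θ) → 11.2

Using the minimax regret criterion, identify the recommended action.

A5

Column bests: θ=12.6, φ=12.7, ψ=12.7, ω=12.4, ξ=12.0.
A1 regrets: 0.5, 0.3, 0.9, 1.6, 0.1 → max 1.6
A2 regrets: 1.4, 0.5, 1.9, 1.7, 1.2 → max 1.9
A3 regrets: 1.1, 0.0, 1.8, 0.8, 0.0 → max 1.8
A4 regrets: 0.0, 0.0, 0.0, 0.3, 0.9 → max 0.9
A5 regrets: 0.8, 0.2, 0.3, 0.4, 0.6 → max 0.8
A6 regrets: 1.6, 0.1, 0.1, 0.7, 0.9 → max 1.6
A7 regrets: 1.1, 0.7, 1.8, 0.0, 0.0 → max 1.8
Smallest max regret = 0.8 → A5.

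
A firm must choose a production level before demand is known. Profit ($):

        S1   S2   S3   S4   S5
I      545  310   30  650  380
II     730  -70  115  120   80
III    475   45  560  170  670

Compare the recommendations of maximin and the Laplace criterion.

Row minima: I=30, II=-70, III=45
Best worst-case = 45 → III.
Row averages: I=383, II=195, III=384
Highest average = 384 → III.

maximin → III; laplace → III (agree)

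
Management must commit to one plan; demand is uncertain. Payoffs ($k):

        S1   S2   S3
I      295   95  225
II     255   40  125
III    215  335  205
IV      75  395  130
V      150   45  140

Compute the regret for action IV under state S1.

220

Best payoff under S1 is 295.
Regret = 295 − 75 = 220.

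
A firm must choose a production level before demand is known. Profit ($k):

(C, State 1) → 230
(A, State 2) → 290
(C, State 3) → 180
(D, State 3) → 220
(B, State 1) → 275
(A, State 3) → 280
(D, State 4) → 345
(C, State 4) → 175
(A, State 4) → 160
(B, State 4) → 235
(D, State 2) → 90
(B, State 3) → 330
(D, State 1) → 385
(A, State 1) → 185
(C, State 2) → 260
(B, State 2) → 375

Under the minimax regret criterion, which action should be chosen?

B

Column bests: State 1=385, State 2=375, State 3=330, State 4=345.
A regrets: 200, 85, 50, 185 → max 200
B regrets: 110, 0, 0, 110 → max 110
C regrets: 155, 115, 150, 170 → max 170
D regrets: 0, 285, 110, 0 → max 285
Smallest max regret = 110 → B.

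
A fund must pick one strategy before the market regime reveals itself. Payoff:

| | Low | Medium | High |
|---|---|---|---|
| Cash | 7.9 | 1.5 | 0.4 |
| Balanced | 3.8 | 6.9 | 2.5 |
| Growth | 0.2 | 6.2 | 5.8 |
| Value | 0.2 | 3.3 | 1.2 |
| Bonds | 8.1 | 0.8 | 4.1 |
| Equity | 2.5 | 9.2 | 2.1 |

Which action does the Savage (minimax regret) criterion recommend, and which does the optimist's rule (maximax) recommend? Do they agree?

minimax regret → Balanced; maximax → Equity (disagree)

Column bests: Low=8.1, Medium=9.2, High=5.8.
Cash regrets: 0.2, 7.7, 5.4 → max 7.7
Balanced regrets: 4.3, 2.3, 3.3 → max 4.3
Growth regrets: 7.9, 3.0, 0.0 → max 7.9
Value regrets: 7.9, 5.9, 4.6 → max 7.9
Bonds regrets: 0.0, 8.4, 1.7 → max 8.4
Equity regrets: 5.6, 0.0, 3.7 → max 5.6
Smallest max regret = 4.3 → Balanced.
Row maxima: Cash=7.9, Balanced=6.9, Growth=6.2, Value=3.3, Bonds=8.1, Equity=9.2
Best best-case = 9.2 → Equity.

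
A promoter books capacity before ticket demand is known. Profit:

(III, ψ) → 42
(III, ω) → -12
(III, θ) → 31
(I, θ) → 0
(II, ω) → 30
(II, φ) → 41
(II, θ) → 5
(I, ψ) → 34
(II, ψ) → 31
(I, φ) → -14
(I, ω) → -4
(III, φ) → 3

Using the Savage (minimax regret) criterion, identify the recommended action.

Column bests: θ=31, φ=41, ψ=42, ω=30.
I regrets: 31, 55, 8, 34 → max 55
II regrets: 26, 0, 11, 0 → max 26
III regrets: 0, 38, 0, 42 → max 42
Smallest max regret = 26 → II.

II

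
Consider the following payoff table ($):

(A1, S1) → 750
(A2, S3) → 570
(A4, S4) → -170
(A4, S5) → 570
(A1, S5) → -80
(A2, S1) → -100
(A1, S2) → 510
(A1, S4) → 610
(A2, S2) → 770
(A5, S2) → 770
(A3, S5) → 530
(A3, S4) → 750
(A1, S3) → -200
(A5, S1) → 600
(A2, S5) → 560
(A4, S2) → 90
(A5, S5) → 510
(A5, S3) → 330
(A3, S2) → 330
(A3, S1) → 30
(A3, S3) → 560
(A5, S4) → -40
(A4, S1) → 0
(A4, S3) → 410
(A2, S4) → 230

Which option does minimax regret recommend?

A3

Column bests: S1=750, S2=770, S3=570, S4=750, S5=570.
A1 regrets: 0, 260, 770, 140, 650 → max 770
A2 regrets: 850, 0, 0, 520, 10 → max 850
A3 regrets: 720, 440, 10, 0, 40 → max 720
A4 regrets: 750, 680, 160, 920, 0 → max 920
A5 regrets: 150, 0, 240, 790, 60 → max 790
Smallest max regret = 720 → A3.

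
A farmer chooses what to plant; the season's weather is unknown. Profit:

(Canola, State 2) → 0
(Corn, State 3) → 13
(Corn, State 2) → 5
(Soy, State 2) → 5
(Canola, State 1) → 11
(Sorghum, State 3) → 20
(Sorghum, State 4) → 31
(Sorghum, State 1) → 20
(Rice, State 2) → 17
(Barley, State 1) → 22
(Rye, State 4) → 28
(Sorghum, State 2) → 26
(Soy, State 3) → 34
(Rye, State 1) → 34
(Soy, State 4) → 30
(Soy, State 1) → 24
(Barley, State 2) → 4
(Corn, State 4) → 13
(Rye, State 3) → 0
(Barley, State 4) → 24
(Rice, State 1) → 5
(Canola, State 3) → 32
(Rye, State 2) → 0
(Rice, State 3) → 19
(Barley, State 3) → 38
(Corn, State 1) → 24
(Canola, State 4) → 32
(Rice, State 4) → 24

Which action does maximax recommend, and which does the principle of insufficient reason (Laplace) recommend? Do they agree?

maximax → Barley; laplace → Sorghum (disagree)

Row maxima: Rice=24, Sorghum=31, Rye=34, Canola=32, Corn=24, Barley=38, Soy=34
Best best-case = 38 → Barley.
Row averages: Rice=16.25, Sorghum=24.25, Rye=15.5, Canola=18.75, Corn=13.75, Barley=22, Soy=23.25
Highest average = 24.25 → Sorghum.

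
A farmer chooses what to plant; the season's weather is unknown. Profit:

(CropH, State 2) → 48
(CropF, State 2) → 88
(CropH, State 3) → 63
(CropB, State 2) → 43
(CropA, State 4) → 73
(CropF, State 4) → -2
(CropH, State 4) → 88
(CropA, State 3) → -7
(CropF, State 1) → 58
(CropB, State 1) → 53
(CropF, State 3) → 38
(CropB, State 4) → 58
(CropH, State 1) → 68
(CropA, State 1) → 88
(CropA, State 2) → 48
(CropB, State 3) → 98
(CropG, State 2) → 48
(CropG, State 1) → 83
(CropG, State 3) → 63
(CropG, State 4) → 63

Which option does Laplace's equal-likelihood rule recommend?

Row averages: CropB=63, CropA=50.5, CropH=66.75, CropF=45.5, CropG=64.25
Highest average = 66.75 → CropH.

CropH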